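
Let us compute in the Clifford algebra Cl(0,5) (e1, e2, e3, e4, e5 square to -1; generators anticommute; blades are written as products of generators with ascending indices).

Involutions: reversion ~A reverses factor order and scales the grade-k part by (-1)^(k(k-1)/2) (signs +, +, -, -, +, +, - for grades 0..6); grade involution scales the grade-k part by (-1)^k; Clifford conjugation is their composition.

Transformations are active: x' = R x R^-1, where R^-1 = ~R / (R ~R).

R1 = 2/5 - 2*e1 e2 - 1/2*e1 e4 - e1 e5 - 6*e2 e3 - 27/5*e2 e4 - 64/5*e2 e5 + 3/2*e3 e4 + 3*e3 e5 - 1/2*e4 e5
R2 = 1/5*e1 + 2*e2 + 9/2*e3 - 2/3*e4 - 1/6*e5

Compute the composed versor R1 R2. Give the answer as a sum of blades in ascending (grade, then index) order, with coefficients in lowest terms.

Distribute over the terms of R2 (each basis-blade product reordered to ascending indices, repeated generators contracted through their squares):
R1 (1/5*e1) = 2/25*e1 - 2/5*e2 - 1/10*e4 - 1/5*e5 - 6/5*e1 e2 e3 - 27/25*e1 e2 e4 - 64/25*e1 e2 e5 + 3/10*e1 e3 e4 + 3/5*e1 e3 e5 - 1/10*e1 e4 e5
R1 (2*e2) = 4*e1 + 4/5*e2 - 12*e3 - 54/5*e4 - 128/5*e5 + e1 e2 e4 + 2*e1 e2 e5 + 3*e2 e3 e4 + 6*e2 e3 e5 - e2 e4 e5
R1 (9/2*e3) = 27*e2 + 9/5*e3 + 27/4*e4 + 27/2*e5 - 9*e1 e2 e3 + 9/4*e1 e3 e4 + 9/2*e1 e3 e5 + 243/10*e2 e3 e4 + 288/5*e2 e3 e5 - 9/4*e3 e4 e5
R1 (-2/3*e4) = -1/3*e1 - 18/5*e2 + e3 - 4/15*e4 + 1/3*e5 + 4/3*e1 e2 e4 - 2/3*e1 e4 e5 + 4*e2 e3 e4 - 128/15*e2 e4 e5 + 2*e3 e4 e5
R1 (-1/6*e5) = -1/6*e1 - 32/15*e2 + 1/2*e3 - 1/12*e4 - 1/15*e5 + 1/3*e1 e2 e5 + 1/12*e1 e4 e5 + e2 e3 e5 + 9/10*e2 e4 e5 - 1/4*e3 e4 e5
Summing the partial products and collecting blades:
Answer: 179/50*e1 + 65/3*e2 - 87/10*e3 - 9/2*e4 - 361/30*e5 - 51/5*e1 e2 e3 + 94/75*e1 e2 e4 - 17/75*e1 e2 e5 + 51/20*e1 e3 e4 + 51/10*e1 e3 e5 - 41/60*e1 e4 e5 + 313/10*e2 e3 e4 + 323/5*e2 e3 e5 - 259/30*e2 e4 e5 - 1/2*e3 e4 e5


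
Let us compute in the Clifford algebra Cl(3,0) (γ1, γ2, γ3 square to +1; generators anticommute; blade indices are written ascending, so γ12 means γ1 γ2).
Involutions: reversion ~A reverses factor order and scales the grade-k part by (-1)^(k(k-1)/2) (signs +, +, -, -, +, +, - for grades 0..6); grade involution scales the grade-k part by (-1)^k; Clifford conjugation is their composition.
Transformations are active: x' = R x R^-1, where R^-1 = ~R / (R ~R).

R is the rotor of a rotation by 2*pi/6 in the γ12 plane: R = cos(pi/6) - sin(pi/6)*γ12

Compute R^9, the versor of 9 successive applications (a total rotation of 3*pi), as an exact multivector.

Half-angle bookkeeping: 9 applications in γ12 add up to rotor phase 9*pi/6 = 3*pi/2, so R^9 = cos(3*pi/2) - sin(3*pi/2)*γ12.
cos(3*pi/2) = 0 and sin(3*pi/2) = -1, so R^9 = γ12. The net rotation is 1*pi (after discarding 1 full turn, each of which contributes a factor -1 to the rotor); the rotor keeps the half-angle phase exactly.
Answer: γ12


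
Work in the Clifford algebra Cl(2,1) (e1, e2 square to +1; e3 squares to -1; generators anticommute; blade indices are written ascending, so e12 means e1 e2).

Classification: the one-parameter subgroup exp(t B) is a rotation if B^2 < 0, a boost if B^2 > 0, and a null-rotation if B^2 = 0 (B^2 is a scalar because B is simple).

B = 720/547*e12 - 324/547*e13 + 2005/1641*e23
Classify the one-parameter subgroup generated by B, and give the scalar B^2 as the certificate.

B^2 term by term: the squares give (720/547)^2*(e12)^2 + (-324/547)^2*(e13)^2 + (2005/1641)^2*(e23)^2 = 518400/299209*(-1) + 104976/299209*(+1) + 4020025/2692881*(+1) = 1/9 (each basis 2-blade squares to minus the product of its generators' squares); cross terms between blades sharing an index anticommute and cancel. So B^2 = 1/9.
Answer: boost, certificate B^2 = 1/9. B^2 = 1/9 is basis-independent, so its sign is the whole story.


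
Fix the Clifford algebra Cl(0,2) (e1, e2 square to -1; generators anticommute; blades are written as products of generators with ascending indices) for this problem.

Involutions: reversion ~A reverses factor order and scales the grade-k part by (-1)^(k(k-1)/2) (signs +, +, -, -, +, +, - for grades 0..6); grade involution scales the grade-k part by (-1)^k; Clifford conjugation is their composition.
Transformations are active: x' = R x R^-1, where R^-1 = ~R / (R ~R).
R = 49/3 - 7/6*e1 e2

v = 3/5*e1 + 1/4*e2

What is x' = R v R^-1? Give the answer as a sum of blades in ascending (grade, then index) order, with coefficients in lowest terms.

~R = 49/3 + 7/6*e1 e2, and R ~R = 9653/36, so R^-1 = ~R / (9653/36).
R v = 1211/120*e1 + 203/60*e2
Answer: 124/197*e1 + 639/3940*e2


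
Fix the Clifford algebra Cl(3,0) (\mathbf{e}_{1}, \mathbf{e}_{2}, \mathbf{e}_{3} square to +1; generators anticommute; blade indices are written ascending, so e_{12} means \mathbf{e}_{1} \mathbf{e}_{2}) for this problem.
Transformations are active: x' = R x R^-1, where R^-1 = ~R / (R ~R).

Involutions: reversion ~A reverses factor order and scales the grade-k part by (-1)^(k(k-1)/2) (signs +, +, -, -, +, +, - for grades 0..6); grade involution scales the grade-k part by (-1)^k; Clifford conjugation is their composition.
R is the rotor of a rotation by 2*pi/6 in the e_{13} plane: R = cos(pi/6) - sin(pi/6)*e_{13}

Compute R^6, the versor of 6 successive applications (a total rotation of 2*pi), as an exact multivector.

Half-angle bookkeeping: 6 applications in e_{13} add up to rotor phase 6*pi/6 = \pi, so R^6 = cos(\pi) - sin(\pi)*e_{13}.
cos(\pi) = -1 and sin(\pi) = 0, so R^6 = -1. The total rotation 2*pi is 1 full turn, so every vector returns to itself, yet the rotor is -1, on the OTHER sheet of the double cover (an odd number of 2*pi turns).
Answer: -1


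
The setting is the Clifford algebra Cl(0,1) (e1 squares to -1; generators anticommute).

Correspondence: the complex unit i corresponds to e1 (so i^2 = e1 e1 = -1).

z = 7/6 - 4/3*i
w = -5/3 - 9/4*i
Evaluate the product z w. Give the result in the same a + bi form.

In blades: z = 7/6 - 4/3*e1, w = -5/3 - 9/4*e1.
Distribute z over w term by term (generator squares from the signature, products reordered to ascending indices): (7/6)*w = -35/18 - 21/8*e1; (-4/3*e1)*w = -3 + 20/9*e1.
Sum: -89/18 - 29/72*e1; translating back through the correspondence:
Answer: -89/18 - 29/72*i


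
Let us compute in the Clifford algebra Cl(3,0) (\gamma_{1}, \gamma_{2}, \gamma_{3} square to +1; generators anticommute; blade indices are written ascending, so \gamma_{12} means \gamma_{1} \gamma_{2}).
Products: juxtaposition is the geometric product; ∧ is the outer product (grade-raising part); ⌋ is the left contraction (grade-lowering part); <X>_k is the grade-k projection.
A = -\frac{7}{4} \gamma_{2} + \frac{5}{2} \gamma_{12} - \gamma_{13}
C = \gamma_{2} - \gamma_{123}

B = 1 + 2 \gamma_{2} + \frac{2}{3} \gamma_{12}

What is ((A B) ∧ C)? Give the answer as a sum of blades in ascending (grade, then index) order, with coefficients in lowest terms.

step 1: -\frac{31}{6} + \frac{37}{6} \gamma_{1} - \frac{7}{4} \gamma_{2} + \frac{5}{2} \gamma_{12} - \gamma_{13} - \frac{2}{3} \gamma_{23} + 2 \gamma_{123}
step 2: -\frac{31}{6} \gamma_{2} + \frac{37}{6} \gamma_{12} + \frac{37}{6} \gamma_{123}
Answer: -\frac{31}{6} \gamma_{2} + \frac{37}{6} \gamma_{12} + \frac{37}{6} \gamma_{123}


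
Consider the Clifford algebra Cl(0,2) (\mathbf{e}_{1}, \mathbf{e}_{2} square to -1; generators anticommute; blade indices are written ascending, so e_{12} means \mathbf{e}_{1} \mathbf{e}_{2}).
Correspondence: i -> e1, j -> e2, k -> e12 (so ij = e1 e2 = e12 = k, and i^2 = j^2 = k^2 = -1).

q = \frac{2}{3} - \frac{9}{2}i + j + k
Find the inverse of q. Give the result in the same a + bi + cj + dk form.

In blades: q = \frac{2}{3} - \frac{9}{2} e_{1} + e_{2} + e_{12}.
With qbar = \frac{2}{3} + \frac{9}{2} e_{1} - e_{2} - e_{12} (scalar fixed, mapped units negated), q qbar = \frac{817}{36} (the sum of squared coefficients), so q^-1 = qbar / (\frac{817}{36}) = \frac{24}{817} + \frac{162}{817} e_{1} - \frac{36}{817} e_{2} - \frac{36}{817} e_{12}; translating back:
Answer: \frac{24}{817} + \frac{162}{817}i - \frac{36}{817}j - \frac{36}{817}k


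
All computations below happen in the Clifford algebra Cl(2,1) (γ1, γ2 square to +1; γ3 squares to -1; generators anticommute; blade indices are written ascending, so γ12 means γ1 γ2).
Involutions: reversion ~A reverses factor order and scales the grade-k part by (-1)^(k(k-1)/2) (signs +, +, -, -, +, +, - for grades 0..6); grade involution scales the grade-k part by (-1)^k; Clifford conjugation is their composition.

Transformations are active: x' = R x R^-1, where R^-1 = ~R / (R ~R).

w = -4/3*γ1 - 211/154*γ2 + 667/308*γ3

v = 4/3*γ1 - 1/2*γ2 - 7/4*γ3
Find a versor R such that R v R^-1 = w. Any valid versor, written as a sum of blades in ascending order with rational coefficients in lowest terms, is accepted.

Equal squares first: v^2 = w^2 = -149/144. Then v + w = -144/77*γ2 + 32/77*γ3 is a versor taking v to w, provided it is invertible.
Answer: -144/77*γ2 + 32/77*γ3


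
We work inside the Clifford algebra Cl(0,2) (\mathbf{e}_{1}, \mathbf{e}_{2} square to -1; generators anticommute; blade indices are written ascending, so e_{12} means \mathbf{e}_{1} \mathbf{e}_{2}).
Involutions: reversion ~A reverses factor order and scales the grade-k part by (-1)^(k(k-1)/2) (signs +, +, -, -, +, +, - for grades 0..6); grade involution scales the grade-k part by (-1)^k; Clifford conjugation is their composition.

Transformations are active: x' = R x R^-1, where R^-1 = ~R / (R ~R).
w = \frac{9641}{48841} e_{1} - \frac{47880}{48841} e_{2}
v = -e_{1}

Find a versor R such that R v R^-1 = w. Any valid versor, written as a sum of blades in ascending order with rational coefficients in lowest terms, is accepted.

Construction: equal norms (both -1) license R = v + w = -\frac{39200}{48841} e_{1} - \frac{47880}{48841} e_{2} — nothing changes along that direction, while (v - w)/2 changes sign, so v maps onto w.
Answer: -\frac{39200}{48841} e_{1} - \frac{47880}{48841} e_{2}


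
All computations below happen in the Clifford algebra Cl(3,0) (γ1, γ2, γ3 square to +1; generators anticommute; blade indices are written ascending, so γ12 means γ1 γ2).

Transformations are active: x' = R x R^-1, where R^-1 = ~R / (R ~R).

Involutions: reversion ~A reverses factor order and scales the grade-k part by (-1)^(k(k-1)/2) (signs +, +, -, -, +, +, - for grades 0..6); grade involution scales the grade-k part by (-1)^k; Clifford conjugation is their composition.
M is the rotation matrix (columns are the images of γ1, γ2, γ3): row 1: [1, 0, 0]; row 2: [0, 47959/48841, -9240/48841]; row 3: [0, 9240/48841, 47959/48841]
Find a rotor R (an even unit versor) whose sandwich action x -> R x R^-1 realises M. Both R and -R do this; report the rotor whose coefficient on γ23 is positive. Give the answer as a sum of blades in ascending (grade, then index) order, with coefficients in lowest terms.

Method: write R = a + b12*γ12 + b13*γ13 + b23*γ23 with a^2 + b12^2 + b13^2 + b23^2 = 1 (so R^-1 = ~R). Expanding the columns R e_j ~R gives tr M = 4a^2 - 1 and, from the antisymmetric part, M21 - M12 = -4a*b12, M13 - M31 = 4a*b13, M32 - M23 = -4a*b23.
Here tr M = 144759/48841, so a^2 = (1 + tr M)/4 = 48400/48841 and a = ±220/221. Taking a = 220/221: M21 - M12 = 0, M13 - M31 = 0, M32 - M23 = 18480/48841, giving b12 = 0, b13 = 0, b23 = -21/221, i.e. R = 220/221 - 21/221*γ23.
Its γ23 coefficient is negative, so report the other preimage -R.
Answer: -220/221 + 21/221*γ23. Why the constraint matters: R and -R act identically through the sandwich — M has trace 144759/48841 either way — so only the sign condition on γ23 picks one of the two preimages.


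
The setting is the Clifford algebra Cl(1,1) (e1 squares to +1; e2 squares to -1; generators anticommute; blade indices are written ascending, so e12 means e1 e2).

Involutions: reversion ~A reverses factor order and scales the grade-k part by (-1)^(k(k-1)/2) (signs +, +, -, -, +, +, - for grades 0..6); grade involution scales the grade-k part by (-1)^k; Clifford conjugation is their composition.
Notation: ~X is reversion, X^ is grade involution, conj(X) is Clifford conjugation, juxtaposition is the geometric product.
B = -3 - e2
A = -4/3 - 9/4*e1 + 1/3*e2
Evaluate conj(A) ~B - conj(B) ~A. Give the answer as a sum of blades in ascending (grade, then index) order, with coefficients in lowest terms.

first term: 11/3 - 27/4*e1 + 7/3*e2 - 9/4*e12
second term: 11/3 + 27/4*e1 - 7/3*e2 + 9/4*e12
Answer: -27/2*e1 + 14/3*e2 - 9/2*e12


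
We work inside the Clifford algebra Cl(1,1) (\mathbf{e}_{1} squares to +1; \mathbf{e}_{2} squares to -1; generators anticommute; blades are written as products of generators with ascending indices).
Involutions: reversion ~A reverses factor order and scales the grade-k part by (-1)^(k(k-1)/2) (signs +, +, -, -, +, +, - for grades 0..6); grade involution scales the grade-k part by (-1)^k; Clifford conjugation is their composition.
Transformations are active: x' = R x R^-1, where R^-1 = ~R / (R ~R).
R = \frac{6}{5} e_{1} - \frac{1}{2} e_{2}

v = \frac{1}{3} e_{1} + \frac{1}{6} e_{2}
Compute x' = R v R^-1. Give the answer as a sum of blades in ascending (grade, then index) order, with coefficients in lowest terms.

~R = \frac{6}{5} e_{1} - \frac{1}{2} e_{2}, and R ~R = \frac{119}{100}, so R^-1 = ~R / (\frac{119}{100}).
R v = \frac{29}{60} + \frac{11}{30} e_{1} e_{2}
Answer: \frac{229}{357} e_{1} - \frac{409}{714} e_{2}


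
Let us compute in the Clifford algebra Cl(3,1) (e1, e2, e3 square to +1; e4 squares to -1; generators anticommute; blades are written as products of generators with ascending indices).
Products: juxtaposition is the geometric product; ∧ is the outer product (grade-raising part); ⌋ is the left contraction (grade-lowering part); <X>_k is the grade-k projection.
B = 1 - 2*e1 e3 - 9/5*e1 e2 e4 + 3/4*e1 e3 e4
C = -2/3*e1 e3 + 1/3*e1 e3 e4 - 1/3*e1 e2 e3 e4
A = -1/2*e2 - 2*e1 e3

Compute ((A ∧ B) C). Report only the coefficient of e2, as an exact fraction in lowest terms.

step 1: -1/2*e2 - 2*e1 e3 - e1 e2 e3 + 3/8*e1 e2 e3 e4
step 2: -29/24 + 13/24*e2 + 1/3*e4 + 1/12*e2 e4 - 1/3*e1 e2 e3 - 1/6*e1 e3 e4 + 1/6*e1 e2 e3 e4
Answer: 13/24


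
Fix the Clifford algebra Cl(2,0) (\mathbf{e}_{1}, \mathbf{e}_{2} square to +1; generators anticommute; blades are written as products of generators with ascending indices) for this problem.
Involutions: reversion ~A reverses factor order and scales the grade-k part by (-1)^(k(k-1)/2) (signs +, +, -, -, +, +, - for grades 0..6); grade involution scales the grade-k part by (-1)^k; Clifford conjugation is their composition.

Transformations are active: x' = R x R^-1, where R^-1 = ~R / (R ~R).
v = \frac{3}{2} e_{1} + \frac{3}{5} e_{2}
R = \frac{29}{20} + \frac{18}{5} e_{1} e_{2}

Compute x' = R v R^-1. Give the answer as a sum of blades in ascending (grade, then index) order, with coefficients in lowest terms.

~R = \frac{29}{20} - \frac{18}{5} e_{1} e_{2}, and R ~R = \frac{241}{16}, so R^-1 = ~R / (\frac{241}{16}).
R v = \frac{867}{200} e_{1} - \frac{453}{100} e_{2}
Answer: -\frac{40089}{60250} e_{1} - \frac{44349}{30125} e_{2}


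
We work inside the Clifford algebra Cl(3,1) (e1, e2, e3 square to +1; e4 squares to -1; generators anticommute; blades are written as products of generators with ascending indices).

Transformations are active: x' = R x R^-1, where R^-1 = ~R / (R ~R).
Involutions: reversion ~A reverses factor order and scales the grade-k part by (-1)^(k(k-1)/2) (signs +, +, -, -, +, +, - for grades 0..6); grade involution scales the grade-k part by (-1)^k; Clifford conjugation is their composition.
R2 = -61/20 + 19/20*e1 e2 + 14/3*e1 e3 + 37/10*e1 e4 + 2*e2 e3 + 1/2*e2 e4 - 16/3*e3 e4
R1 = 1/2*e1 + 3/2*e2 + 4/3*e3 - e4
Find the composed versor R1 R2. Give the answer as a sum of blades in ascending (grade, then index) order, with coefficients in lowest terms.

Distribute over the terms of R1 (each basis-blade product reordered to ascending indices, repeated generators contracted through their squares):
(1/2*e1) R2 = -61/40*e1 + 19/40*e2 + 7/3*e3 + 37/20*e4 + e1 e2 e3 + 1/4*e1 e2 e4 - 8/3*e1 e3 e4
(3/2*e2) R2 = -57/40*e1 - 183/40*e2 + 3*e3 + 3/4*e4 - 7*e1 e2 e3 - 111/20*e1 e2 e4 - 8*e2 e3 e4
(4/3*e3) R2 = -56/9*e1 - 8/3*e2 - 61/15*e3 - 64/9*e4 + 19/15*e1 e2 e3 - 74/15*e1 e3 e4 - 2/3*e2 e3 e4
(-e4) R2 = -37/10*e1 - 1/2*e2 + 16/3*e3 + 61/20*e4 - 19/20*e1 e2 e4 - 14/3*e1 e3 e4 - 2*e2 e3 e4
Summing the partial products and collecting blades:
Answer: -2317/180*e1 - 109/15*e2 + 33/5*e3 - 263/180*e4 - 71/15*e1 e2 e3 - 25/4*e1 e2 e4 - 184/15*e1 e3 e4 - 32/3*e2 e3 e4


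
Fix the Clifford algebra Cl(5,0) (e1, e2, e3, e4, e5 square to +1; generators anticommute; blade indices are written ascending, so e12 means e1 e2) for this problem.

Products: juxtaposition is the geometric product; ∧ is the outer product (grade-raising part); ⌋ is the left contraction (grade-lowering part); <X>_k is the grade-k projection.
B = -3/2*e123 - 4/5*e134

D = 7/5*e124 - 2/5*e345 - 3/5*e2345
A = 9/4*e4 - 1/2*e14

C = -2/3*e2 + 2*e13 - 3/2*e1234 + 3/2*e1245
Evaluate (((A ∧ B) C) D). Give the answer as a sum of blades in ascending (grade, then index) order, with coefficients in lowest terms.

step 1: 27/8*e1234
step 2: -81/16 + 27/4*e24 - 81/16*e35 - 9/4*e134
step 3: -189/20*e1 + 81/40*e4 - 9/10*e15 - 63/20*e23 + 243/80*e24 - 81/20*e35 - 567/80*e124 - 27/20*e125 + 27/10*e235 + 81/40*e345 + 243/80*e2345 + 567/80*e12345
Answer: -189/20*e1 + 81/40*e4 - 9/10*e15 - 63/20*e23 + 243/80*e24 - 81/20*e35 - 567/80*e124 - 27/20*e125 + 27/10*e235 + 81/40*e345 + 243/80*e2345 + 567/80*e12345


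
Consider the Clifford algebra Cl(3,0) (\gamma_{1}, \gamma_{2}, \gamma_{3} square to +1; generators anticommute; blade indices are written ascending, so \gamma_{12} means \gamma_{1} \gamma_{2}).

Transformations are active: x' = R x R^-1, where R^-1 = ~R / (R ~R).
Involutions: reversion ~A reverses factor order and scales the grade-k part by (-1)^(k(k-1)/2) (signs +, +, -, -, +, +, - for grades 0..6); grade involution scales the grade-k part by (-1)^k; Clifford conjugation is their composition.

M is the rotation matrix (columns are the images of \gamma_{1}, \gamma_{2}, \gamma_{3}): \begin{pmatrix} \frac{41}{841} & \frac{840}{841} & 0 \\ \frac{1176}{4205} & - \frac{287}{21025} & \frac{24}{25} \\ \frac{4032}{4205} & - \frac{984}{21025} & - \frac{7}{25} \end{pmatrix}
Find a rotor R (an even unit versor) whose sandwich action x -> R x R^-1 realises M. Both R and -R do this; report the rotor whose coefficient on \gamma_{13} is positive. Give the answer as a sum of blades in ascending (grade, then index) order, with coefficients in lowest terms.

Method: write R = a + b12*\gamma_{12} + b13*\gamma_{13} + b23*\gamma_{23} with a^2 + b12^2 + b13^2 + b23^2 = 1 (so R^-1 = ~R). Expanding the columns R e_j ~R gives tr M = 4a^2 - 1 and, from the antisymmetric part, M21 - M12 = -4a*b12, M13 - M31 = 4a*b13, M32 - M23 = -4a*b23.
Here tr M = -\frac{5149}{21025}, so a^2 = (1 + tr M)/4 = \frac{3969}{21025} and a = ±\frac{63}{145}. Taking a = \frac{63}{145}: M21 - M12 = -\frac{3024}{4205}, M13 - M31 = -\frac{4032}{4205}, M32 - M23 = -\frac{21168}{21025}, giving b12 = \frac{12}{29}, b13 = -\frac{16}{29}, b23 = \frac{84}{145}, i.e. R = \frac{63}{145} + \frac{12}{29} \gamma_{12} - \frac{16}{29} \gamma_{13} + \frac{84}{145} \gamma_{23}.
Its \gamma_{13} coefficient is negative, so report the other preimage -R.
Answer: -\frac{63}{145} - \frac{12}{29} \gamma_{12} + \frac{16}{29} \gamma_{13} - \frac{84}{145} \gamma_{23}. Sheet selection: the two-to-one cover makes ±R indistinguishable at the matrix level (trace -\frac{5149}{21025}), so uniqueness comes from the required sign on \gamma_{13}.


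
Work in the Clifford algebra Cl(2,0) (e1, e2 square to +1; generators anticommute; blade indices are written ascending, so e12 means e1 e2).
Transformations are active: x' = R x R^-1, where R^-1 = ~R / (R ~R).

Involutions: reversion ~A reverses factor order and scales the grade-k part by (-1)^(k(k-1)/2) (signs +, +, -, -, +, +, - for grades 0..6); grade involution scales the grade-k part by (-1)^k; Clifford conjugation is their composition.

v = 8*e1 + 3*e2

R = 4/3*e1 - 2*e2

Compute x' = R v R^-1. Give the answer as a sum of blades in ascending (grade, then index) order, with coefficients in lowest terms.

~R = 4/3*e1 - 2*e2, and R ~R = 52/9, so R^-1 = ~R / (52/9).
R v = 14/3 + 20*e12
Answer: -76/13*e1 - 81/13*e2


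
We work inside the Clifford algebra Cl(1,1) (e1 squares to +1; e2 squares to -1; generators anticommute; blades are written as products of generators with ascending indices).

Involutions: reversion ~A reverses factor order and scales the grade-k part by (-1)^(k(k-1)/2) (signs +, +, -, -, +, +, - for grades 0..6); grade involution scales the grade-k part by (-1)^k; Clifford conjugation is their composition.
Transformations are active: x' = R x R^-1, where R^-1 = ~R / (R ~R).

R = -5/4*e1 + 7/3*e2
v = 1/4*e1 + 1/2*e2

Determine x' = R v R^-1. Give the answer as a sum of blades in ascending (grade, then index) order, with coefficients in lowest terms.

~R = -5/4*e1 + 7/3*e2, and R ~R = -559/144, so R^-1 = ~R / (-559/144).
R v = -71/48 - 29/24*e1 e2
Answer: -2689/2236*e1 + 1429/1118*e2


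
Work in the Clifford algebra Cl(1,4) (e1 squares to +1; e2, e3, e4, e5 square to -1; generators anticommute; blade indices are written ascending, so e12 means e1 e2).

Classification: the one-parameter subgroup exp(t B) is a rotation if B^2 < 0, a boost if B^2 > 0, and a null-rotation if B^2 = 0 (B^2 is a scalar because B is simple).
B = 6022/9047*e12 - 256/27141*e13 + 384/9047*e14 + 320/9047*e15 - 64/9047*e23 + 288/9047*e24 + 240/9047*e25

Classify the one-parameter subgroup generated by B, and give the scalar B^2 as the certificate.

B^2 term by term: the squares give (6022/9047)^2*(e12)^2 + (-256/27141)^2*(e13)^2 + (384/9047)^2*(e14)^2 + (320/9047)^2*(e15)^2 + (-64/9047)^2*(e23)^2 + (288/9047)^2*(e24)^2 + (240/9047)^2*(e25)^2 = 36264484/81848209*(+1) + 65536/736633881*(+1) + 147456/81848209*(+1) + 102400/81848209*(+1) + 4096/81848209*(-1) + 82944/81848209*(-1) + 57600/81848209*(-1) = 4/9 (each basis 2-blade squares to minus the product of its generators' squares); cross terms between blades sharing an index anticommute and cancel; the commuting (index-disjoint) pairs give grade-4 terms 2*c*c'*(blade product), which cancel blade by blade — e1234: 49152/81848209 - 49152/81848209 = 0; e1235: 40960/81848209 - 40960/81848209 = 0; e1245: -184320/81848209 + 184320/81848209 = 0 — confirming B is simple. So B^2 = 4/9.
Answer: boost, certificate B^2 = 4/9. Note: conjugating B changes its blade decomposition but never the scalar B^2 = 4/9, whose sign settles the classification.


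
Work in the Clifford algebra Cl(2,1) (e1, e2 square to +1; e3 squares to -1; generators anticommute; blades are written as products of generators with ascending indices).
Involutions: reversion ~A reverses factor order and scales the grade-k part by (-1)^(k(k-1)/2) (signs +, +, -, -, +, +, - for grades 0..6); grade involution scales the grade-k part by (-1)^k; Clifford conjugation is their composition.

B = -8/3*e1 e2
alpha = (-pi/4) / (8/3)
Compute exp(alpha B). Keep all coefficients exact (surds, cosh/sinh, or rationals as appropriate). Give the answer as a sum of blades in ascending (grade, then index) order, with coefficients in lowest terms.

B^2 = (-8/3)^2*(e1 e2)^2 = 64/9*(-1) = -64/9 (a basis 2-blade squares to minus the product of its generators' squares).
B^2 = -64/9 — since the square is negative, the closed form is circular: l = 8/3, alpha*l = -pi/4, so exp(alpha B) = cos(-pi/4) + (sin(-pi/4)/(8/3))*B = sqrt(2)/2 + (-3*sqrt(2)/16)*B.
Answer: sqrt(2)/2 + sqrt(2)/2*e1 e2


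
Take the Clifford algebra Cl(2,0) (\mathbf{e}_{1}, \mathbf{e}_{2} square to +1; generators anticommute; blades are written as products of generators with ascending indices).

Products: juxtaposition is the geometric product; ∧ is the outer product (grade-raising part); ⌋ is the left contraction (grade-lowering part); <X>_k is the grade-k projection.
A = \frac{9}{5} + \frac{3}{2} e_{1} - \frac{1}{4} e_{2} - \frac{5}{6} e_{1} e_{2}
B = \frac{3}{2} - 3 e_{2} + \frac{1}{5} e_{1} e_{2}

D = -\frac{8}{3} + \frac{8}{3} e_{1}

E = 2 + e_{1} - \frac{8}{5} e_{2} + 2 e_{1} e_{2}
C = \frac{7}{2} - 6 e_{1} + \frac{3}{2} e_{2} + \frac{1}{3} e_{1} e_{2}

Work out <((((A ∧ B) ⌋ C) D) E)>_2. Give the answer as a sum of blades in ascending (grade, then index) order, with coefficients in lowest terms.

step 1: \frac{27}{10} + \frac{9}{4} e_{1} - \frac{231}{40} e_{2} - \frac{539}{100} e_{1} e_{2}
step 2: -\frac{13099}{1200} - \frac{571}{40} e_{1} + \frac{24}{5} e_{2} + \frac{9}{10} e_{1} e_{2}
step 3: -\frac{4031}{450} + \frac{4031}{450} e_{1} - \frac{76}{5} e_{2} - \frac{76}{5} e_{1} e_{2}
step 4: \frac{20593}{450} + \frac{5731}{90} e_{1} + \frac{2131}{125} e_{2} - \frac{5931}{125} e_{1} e_{2}
step 5: -\frac{5931}{125} e_{1} e_{2}
Answer: -\frac{5931}{125} e_{1} e_{2}


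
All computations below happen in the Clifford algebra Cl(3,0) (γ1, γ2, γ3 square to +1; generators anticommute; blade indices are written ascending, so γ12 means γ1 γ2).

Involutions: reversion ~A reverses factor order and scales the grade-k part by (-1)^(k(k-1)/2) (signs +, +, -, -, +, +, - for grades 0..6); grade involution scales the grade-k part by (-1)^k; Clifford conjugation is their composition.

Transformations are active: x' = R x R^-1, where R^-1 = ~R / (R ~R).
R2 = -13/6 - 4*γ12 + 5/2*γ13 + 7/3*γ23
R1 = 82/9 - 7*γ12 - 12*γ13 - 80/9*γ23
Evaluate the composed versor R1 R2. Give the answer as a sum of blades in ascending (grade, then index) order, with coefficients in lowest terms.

Distribute over the terms of R1 (each basis-blade product reordered to ascending indices, repeated generators contracted through their squares):
(82/9) R2 = -533/27 - 328/9*γ12 + 205/9*γ13 + 574/27*γ23
(-7*γ12) R2 = -28 + 91/6*γ12 - 49/3*γ13 + 35/2*γ23
(-12*γ13) R2 = 30 + 28*γ12 + 26*γ13 + 48*γ23
(-80/9*γ23) R2 = 560/27 - 200/9*γ12 - 320/9*γ13 + 520/27*γ23
Summing the partial products and collecting blades:
Answer: 3 - 31/2*γ12 - 28/9*γ13 + 5725/54*γ23


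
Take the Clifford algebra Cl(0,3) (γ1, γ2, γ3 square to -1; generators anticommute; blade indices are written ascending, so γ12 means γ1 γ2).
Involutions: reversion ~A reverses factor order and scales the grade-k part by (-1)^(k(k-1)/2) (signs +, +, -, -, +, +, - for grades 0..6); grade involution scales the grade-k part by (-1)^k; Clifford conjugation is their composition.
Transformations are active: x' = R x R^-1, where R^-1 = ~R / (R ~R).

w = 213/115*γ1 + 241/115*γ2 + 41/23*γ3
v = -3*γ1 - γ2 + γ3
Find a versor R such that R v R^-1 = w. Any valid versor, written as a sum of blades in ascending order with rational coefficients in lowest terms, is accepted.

Here q(v) = q(w) = -11; the classical choice R = v + w = -132/115*γ1 + 126/115*γ2 + 64/23*γ3 then realises v -> w under the sandwich.
Answer: -132/115*γ1 + 126/115*γ2 + 64/23*γ3


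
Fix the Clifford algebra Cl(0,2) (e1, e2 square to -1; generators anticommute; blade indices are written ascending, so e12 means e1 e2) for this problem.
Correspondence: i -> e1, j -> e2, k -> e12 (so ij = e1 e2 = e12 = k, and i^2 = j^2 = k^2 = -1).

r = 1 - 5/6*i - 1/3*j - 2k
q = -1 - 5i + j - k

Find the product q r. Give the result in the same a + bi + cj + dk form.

In blades: q = -1 - 5*e1 + e2 - e12, r = 1 - 5/6*e1 - 1/3*e2 - 2*e12.
Distribute q over r term by term (generator squares from the signature, products reordered to ascending indices): (-1)*r = -1 + 5/6*e1 + 1/3*e2 + 2*e12; (-5*e1)*r = -25/6 - 5*e1 - 10*e2 + 5/3*e12; (e2)*r = 1/3 - 2*e1 + e2 + 5/6*e12; (-e12)*r = -2 - 1/3*e1 + 5/6*e2 - e12.
Sum: -41/6 - 13/2*e1 - 47/6*e2 + 7/2*e12; translating back through the correspondence:
Answer: -41/6 - 13/2*i - 47/6*j + 7/2*k


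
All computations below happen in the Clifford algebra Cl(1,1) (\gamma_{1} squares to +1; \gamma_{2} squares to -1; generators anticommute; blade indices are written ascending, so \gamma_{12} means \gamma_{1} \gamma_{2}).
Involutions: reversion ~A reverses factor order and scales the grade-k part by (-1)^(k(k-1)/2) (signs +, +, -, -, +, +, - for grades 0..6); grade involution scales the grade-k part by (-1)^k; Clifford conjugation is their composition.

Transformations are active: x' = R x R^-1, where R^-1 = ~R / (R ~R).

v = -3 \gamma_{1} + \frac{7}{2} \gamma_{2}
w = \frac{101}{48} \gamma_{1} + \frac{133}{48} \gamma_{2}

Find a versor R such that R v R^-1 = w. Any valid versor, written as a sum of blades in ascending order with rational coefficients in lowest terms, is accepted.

Here q(v) = q(w) = -\frac{13}{4}; the classical choice R = v + w = -\frac{43}{48} \gamma_{1} + \frac{301}{48} \gamma_{2} then realises v -> w under the sandwich.
Answer: -\frac{43}{48} \gamma_{1} + \frac{301}{48} \gamma_{2}


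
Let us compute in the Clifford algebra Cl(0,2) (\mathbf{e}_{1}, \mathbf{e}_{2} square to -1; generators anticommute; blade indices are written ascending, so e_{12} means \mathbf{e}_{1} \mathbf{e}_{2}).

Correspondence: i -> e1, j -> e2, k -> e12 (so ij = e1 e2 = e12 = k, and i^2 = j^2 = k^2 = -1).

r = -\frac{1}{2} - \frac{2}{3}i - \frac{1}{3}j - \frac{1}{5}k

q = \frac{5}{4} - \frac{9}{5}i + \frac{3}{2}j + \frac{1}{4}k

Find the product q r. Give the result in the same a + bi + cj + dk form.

In blades: q = \frac{5}{4} - \frac{9}{5} e_{1} + \frac{3}{2} e_{2} + \frac{1}{4} e_{12}, r = -\frac{1}{2} - \frac{2}{3} e_{1} - \frac{1}{3} e_{2} - \frac{1}{5} e_{12}.
Distribute q over r term by term (generator squares from the signature, products reordered to ascending indices): (\frac{5}{4})*r = -\frac{5}{8} - \frac{5}{6} e_{1} - \frac{5}{12} e_{2} - \frac{1}{4} e_{12}; (-\frac{9}{5} e_{1})*r = -\frac{6}{5} + \frac{9}{10} e_{1} - \frac{9}{25} e_{2} + \frac{3}{5} e_{12}; (\frac{3}{2} e_{2})*r = \frac{1}{2} - \frac{3}{10} e_{1} - \frac{3}{4} e_{2} + e_{12}; (\frac{1}{4} e_{12})*r = \frac{1}{20} + \frac{1}{12} e_{1} - \frac{1}{6} e_{2} - \frac{1}{8} e_{12}.
Sum: -\frac{51}{40} - \frac{3}{20} e_{1} - \frac{127}{75} e_{2} + \frac{49}{40} e_{12}; translating back through the correspondence:
Answer: -\frac{51}{40} - \frac{3}{20}i - \frac{127}{75}j + \frac{49}{40}k


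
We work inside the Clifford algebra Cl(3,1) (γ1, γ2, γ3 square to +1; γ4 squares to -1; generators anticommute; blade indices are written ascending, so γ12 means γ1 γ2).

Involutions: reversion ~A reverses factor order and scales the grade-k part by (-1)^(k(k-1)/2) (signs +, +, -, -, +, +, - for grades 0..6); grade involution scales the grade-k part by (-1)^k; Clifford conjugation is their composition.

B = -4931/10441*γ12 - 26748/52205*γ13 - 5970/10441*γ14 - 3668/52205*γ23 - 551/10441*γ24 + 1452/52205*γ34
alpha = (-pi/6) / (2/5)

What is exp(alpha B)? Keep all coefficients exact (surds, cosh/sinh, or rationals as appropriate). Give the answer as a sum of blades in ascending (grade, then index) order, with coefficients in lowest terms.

B^2 term by term: the squares give (-4931/10441)^2*(γ12)^2 + (-26748/52205)^2*(γ13)^2 + (-5970/10441)^2*(γ14)^2 + (-3668/52205)^2*(γ23)^2 + (-551/10441)^2*(γ24)^2 + (1452/52205)^2*(γ34)^2 = 24314761/109014481*(-1) + 715455504/2725362025*(-1) + 35640900/109014481*(+1) + 13454224/2725362025*(-1) + 303601/109014481*(+1) + 2108304/2725362025*(+1) = -4/25 (each basis 2-blade squares to minus the product of its generators' squares); cross terms between blades sharing an index anticommute and cancel; the commuting (index-disjoint) pairs give grade-4 terms 2*c*c'*(blade product), which cancel blade by blade — γ1234: -14319624/545072405 - 29476296/545072405 + 8759184/109014481 = 0 — confirming B is simple. So B^2 = -4/25.
B^2 = -4/25 — circular case — the even/odd split gives cos and sin: l = 2/5, alpha*l = -pi/6, so exp(alpha B) = cos(-pi/6) + (sin(-pi/6)/(2/5))*B = sqrt(3)/2 + (-5/4)*B.
Answer: sqrt(3)/2 + 24655/41764*γ12 + 6687/10441*γ13 + 14925/20882*γ14 + 917/10441*γ23 + 2755/41764*γ24 - 363/10441*γ34


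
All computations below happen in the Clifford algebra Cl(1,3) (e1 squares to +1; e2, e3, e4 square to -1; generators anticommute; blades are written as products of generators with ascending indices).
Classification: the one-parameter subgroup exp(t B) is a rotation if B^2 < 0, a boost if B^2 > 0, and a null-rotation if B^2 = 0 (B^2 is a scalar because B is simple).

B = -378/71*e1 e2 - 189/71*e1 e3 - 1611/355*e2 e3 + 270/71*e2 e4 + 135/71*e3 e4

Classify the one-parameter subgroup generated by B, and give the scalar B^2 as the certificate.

B^2 term by term: the squares give (-378/71)^2*(e1 e2)^2 + (-189/71)^2*(e1 e3)^2 + (-1611/355)^2*(e2 e3)^2 + (270/71)^2*(e2 e4)^2 + (135/71)^2*(e3 e4)^2 = 142884/5041*(+1) + 35721/5041*(+1) + 2595321/126025*(-1) + 72900/5041*(-1) + 18225/5041*(-1) = -81/25 (each basis 2-blade squares to minus the product of its generators' squares); cross terms between blades sharing an index anticommute and cancel; the commuting (index-disjoint) pairs give grade-4 terms 2*c*c'*(blade product), which cancel blade by blade — e1 e2 e3 e4: -102060/5041 + 102060/5041 = 0 — confirming B is simple. So B^2 = -81/25.
Answer: rotation, certificate B^2 = -81/25. Check the certificate: B^2 = -81/25, and that sign is decisive whatever form B takes.


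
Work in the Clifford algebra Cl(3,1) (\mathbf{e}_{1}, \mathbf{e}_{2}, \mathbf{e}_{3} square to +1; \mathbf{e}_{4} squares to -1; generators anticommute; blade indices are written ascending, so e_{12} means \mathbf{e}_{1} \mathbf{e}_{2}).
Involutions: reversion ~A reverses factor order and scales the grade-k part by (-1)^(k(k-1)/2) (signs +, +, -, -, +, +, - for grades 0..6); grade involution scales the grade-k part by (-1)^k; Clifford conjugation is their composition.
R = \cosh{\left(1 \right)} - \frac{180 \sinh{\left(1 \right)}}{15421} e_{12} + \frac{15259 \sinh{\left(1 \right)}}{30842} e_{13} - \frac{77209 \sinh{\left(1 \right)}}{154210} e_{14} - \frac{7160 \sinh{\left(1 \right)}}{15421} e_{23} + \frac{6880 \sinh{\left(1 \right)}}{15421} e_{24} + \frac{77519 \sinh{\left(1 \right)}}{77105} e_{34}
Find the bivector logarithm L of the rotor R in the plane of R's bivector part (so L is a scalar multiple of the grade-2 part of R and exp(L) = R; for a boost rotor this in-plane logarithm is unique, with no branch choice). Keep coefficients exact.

The scalar part of R is \cosh{\left(1 \right)}, which determines |rapidity| via cosh; the sign lives in the bivector part, and pairing them (bivector part over sinh of the rapidity = the plane) gives the unique in-plane L = rapidity * plane.
Concretely: cosh(rapidity) = \cosh{\left(1 \right)} gives rapidity = ±1, and since rapidity/sinh(rapidity) is even the sign is immaterial: L = (rapidity/sinh(rapidity)) * <R>_2 = (\frac{1}{\sinh{\left(1 \right)}}) * <R>_2.
Answer: - \frac{180}{15421} e_{12} + \frac{15259}{30842} e_{13} - \frac{77209}{154210} e_{14} - \frac{7160}{15421} e_{23} + \frac{6880}{15421} e_{24} + \frac{77519}{77105} e_{34}


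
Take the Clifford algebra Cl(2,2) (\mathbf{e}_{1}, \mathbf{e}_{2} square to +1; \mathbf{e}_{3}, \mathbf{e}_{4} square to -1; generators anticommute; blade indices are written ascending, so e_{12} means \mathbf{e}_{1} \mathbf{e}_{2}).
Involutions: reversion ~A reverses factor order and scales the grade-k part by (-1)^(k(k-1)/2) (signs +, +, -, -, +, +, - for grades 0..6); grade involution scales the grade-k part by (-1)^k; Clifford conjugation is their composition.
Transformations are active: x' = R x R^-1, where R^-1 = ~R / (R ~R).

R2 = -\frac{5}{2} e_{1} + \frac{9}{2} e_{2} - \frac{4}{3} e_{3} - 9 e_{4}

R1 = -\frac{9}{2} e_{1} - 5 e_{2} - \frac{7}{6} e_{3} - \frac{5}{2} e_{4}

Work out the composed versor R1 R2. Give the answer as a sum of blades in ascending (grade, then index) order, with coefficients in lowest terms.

Distribute over the terms of R1 (each basis-blade product reordered to ascending indices, repeated generators contracted through their squares):
(-\frac{9}{2} e_{1}) R2 = \frac{45}{4} - \frac{81}{4} e_{12} + 6 e_{13} + \frac{81}{2} e_{14}
(-5 e_{2}) R2 = -\frac{45}{2} - \frac{25}{2} e_{12} + \frac{20}{3} e_{23} + 45 e_{24}
(-\frac{7}{6} e_{3}) R2 = -\frac{14}{9} - \frac{35}{12} e_{13} + \frac{21}{4} e_{23} + \frac{21}{2} e_{34}
(-\frac{5}{2} e_{4}) R2 = -\frac{45}{2} - \frac{25}{4} e_{14} + \frac{45}{4} e_{24} - \frac{10}{3} e_{34}
Summing the partial products and collecting blades:
Answer: -\frac{1271}{36} - \frac{131}{4} e_{12} + \frac{37}{12} e_{13} + \frac{137}{4} e_{14} + \frac{143}{12} e_{23} + \frac{225}{4} e_{24} + \frac{43}{6} e_{34}


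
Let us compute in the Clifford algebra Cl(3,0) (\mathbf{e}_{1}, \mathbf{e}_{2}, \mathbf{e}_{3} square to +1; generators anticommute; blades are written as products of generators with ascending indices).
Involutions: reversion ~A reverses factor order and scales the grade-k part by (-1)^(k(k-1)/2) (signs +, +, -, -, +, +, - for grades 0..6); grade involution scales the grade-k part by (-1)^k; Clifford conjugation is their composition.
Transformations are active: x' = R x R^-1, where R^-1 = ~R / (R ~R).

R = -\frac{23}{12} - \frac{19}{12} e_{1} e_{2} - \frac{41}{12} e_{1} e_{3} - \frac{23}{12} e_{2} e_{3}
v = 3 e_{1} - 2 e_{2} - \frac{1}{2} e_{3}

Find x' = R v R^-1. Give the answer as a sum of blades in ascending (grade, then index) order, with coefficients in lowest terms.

~R = -\frac{23}{12} + \frac{19}{12} e_{1} e_{2} + \frac{41}{12} e_{1} e_{3} + \frac{23}{12} e_{2} e_{3}, and R ~R = \frac{775}{36}, so R^-1 = ~R / (\frac{775}{36}).
R v = -\frac{7}{8} e_{1} + \frac{229}{24} e_{2} + \frac{59}{8} e_{3} - \frac{283}{24} e_{1} e_{2} e_{3}
Answer: -\frac{577}{775} e_{1} - \frac{1067}{310} e_{2} + \frac{714}{775} e_{3}


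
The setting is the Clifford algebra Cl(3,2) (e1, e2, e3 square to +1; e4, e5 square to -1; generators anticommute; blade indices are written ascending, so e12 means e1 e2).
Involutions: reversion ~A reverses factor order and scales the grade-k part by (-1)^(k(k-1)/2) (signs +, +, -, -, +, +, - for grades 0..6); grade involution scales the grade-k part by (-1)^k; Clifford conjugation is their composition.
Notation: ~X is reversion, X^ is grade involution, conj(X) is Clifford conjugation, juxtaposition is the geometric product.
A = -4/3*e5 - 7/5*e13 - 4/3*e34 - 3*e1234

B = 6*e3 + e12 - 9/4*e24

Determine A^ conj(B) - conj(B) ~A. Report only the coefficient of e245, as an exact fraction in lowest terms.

first term: 42/5*e1 - 8*e4 + 27/4*e13 + 22/5*e23 - 3*e34 + 8*e35 - 18*e124 - 4/3*e125 + 3*e245 + 269/60*e1234
second term: 42/5*e1 - 8*e4 + 27/4*e13 + 22/5*e23 - 3*e34 + 8*e35 + 18*e124 + 4/3*e125 - 3*e245 - 269/60*e1234
Answer: 6


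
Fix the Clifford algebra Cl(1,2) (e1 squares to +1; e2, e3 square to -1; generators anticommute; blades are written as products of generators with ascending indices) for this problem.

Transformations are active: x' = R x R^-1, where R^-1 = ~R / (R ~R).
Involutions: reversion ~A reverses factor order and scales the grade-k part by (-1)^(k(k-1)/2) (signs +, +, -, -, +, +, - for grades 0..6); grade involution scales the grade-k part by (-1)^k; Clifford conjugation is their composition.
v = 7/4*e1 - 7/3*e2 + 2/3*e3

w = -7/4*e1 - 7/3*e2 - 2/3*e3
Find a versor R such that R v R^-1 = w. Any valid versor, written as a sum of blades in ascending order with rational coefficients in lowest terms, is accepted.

Equal squares first: v^2 = w^2 = -407/144. Then v + w = -14/3*e2 is a versor taking v to w, provided it is invertible.
Answer: -14/3*e2


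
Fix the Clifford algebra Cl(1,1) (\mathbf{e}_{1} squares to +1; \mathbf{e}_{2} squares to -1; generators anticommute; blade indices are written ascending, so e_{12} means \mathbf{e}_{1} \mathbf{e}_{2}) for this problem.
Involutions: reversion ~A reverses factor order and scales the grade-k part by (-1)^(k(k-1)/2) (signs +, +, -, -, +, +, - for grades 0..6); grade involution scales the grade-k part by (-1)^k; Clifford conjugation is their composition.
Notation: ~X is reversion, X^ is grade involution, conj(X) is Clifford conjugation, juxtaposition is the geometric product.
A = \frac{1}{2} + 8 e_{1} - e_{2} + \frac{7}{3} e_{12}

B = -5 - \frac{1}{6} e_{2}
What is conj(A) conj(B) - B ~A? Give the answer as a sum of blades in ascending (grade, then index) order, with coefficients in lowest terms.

first term: -\frac{8}{3} + \frac{727}{18} e_{1} - \frac{59}{12} e_{2} + \frac{31}{3} e_{12}
second term: -\frac{8}{3} - \frac{713}{18} e_{1} + \frac{59}{12} e_{2} + 13 e_{12}
Answer: 80 e_{1} - \frac{59}{6} e_{2} - \frac{8}{3} e_{12}
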